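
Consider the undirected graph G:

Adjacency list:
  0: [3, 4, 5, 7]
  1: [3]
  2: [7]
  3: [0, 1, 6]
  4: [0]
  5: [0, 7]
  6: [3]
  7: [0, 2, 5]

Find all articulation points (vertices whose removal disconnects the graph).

An articulation point is a vertex whose removal disconnects the graph.
Articulation points: [0, 3, 7]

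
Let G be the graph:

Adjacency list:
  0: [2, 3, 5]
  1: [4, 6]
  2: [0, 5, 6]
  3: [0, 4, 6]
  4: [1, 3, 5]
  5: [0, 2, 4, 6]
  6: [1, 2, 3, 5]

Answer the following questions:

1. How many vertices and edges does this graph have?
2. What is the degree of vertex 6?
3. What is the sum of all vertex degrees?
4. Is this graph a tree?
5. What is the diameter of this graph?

Count: 7 vertices, 11 edges.
Vertex 6 has neighbors [1, 2, 3, 5], degree = 4.
Handshaking lemma: 2 * 11 = 22.
A tree on 7 vertices has 6 edges. This graph has 11 edges (5 extra). Not a tree.
Diameter (longest shortest path) = 3.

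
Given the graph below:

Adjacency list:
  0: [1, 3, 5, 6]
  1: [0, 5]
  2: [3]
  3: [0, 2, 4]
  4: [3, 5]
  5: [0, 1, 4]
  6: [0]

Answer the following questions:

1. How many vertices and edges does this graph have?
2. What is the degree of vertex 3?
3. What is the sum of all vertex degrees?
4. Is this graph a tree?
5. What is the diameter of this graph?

Count: 7 vertices, 8 edges.
Vertex 3 has neighbors [0, 2, 4], degree = 3.
Handshaking lemma: 2 * 8 = 16.
A tree on 7 vertices has 6 edges. This graph has 8 edges (2 extra). Not a tree.
Diameter (longest shortest path) = 3.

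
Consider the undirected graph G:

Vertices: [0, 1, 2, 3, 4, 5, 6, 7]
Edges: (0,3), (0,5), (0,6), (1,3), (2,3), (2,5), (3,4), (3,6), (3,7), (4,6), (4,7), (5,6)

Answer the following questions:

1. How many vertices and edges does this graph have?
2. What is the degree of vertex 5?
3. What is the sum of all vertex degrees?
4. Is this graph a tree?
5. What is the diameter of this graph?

Count: 8 vertices, 12 edges.
Vertex 5 has neighbors [0, 2, 6], degree = 3.
Handshaking lemma: 2 * 12 = 24.
A tree on 8 vertices has 7 edges. This graph has 12 edges (5 extra). Not a tree.
Diameter (longest shortest path) = 3.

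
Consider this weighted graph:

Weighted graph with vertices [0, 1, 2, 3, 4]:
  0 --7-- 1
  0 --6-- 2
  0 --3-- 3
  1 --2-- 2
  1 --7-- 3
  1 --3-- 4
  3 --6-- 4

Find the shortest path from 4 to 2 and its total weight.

Using Dijkstra's algorithm from vertex 4:
Shortest path: 4 -> 1 -> 2
Total weight: 3 + 2 = 5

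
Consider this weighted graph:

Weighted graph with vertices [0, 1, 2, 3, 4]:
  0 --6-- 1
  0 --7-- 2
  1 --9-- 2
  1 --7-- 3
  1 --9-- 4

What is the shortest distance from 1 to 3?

Using Dijkstra's algorithm from vertex 1:
Shortest path: 1 -> 3
Total weight: 7 = 7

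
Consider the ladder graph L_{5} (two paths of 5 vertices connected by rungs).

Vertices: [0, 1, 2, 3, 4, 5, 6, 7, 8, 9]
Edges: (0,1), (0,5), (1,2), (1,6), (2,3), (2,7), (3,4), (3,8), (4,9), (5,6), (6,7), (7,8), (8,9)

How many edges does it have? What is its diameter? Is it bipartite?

Ladder graph L_{5}: 5 rungs + 2 * (5-1) path edges = 5 + 8 = 13 edges.
Diameter = 5.
Ladder graphs are bipartite (alternating coloring along each path).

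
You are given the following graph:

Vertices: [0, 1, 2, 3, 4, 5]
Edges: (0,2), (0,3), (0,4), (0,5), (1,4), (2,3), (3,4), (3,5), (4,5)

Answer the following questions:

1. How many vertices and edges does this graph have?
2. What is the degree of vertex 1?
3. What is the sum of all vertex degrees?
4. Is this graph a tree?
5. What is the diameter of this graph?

Count: 6 vertices, 9 edges.
Vertex 1 has neighbors [4], degree = 1.
Handshaking lemma: 2 * 9 = 18.
A tree on 6 vertices has 5 edges. This graph has 9 edges (4 extra). Not a tree.
Diameter (longest shortest path) = 3.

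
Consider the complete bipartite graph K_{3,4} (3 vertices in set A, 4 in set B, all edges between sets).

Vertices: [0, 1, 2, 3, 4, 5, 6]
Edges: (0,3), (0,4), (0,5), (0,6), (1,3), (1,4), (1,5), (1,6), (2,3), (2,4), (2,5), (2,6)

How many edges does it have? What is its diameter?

K_{3,4} has 3 * 4 = 12 edges.
Any vertex reaches any opposite-side vertex in 1 step; same-side vertices reach in 2 steps via any opposite-side vertex.
Diameter = 2.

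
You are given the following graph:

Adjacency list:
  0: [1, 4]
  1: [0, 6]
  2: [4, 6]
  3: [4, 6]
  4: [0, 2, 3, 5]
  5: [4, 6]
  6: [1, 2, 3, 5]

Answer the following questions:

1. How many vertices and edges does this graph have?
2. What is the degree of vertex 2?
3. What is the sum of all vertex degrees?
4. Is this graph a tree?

Count: 7 vertices, 9 edges.
Vertex 2 has neighbors [4, 6], degree = 2.
Handshaking lemma: 2 * 9 = 18.
A tree on 7 vertices has 6 edges. This graph has 9 edges (3 extra). Not a tree.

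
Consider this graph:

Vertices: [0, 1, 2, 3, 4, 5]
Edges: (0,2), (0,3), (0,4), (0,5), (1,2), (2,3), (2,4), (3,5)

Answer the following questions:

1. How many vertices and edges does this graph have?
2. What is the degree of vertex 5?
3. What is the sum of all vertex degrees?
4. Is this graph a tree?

Count: 6 vertices, 8 edges.
Vertex 5 has neighbors [0, 3], degree = 2.
Handshaking lemma: 2 * 8 = 16.
A tree on 6 vertices has 5 edges. This graph has 8 edges (3 extra). Not a tree.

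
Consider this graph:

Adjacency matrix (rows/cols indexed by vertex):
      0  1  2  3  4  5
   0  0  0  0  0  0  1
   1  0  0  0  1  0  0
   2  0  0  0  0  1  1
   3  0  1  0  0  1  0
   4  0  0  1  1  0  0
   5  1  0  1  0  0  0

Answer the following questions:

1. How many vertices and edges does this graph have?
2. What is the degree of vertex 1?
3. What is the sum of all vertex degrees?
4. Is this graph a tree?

Count: 6 vertices, 5 edges.
Vertex 1 has neighbors [3], degree = 1.
Handshaking lemma: 2 * 5 = 10.
A graph is a tree iff it is connected and has exactly n-1 edges. This graph is connected (all 6 vertices in one component) and has 6-1 = 5 edges. It is a tree.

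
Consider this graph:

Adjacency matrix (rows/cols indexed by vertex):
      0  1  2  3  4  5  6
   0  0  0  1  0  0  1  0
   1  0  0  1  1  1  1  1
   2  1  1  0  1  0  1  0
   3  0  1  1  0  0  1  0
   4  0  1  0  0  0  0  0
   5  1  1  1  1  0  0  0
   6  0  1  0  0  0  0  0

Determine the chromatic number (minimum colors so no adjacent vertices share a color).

The graph has a maximum clique of size 4 (lower bound on chromatic number).
A valid 4-coloring: {0: 0, 1: 0, 2: 1, 3: 3, 4: 1, 5: 2, 6: 1}.
Chromatic number = 4.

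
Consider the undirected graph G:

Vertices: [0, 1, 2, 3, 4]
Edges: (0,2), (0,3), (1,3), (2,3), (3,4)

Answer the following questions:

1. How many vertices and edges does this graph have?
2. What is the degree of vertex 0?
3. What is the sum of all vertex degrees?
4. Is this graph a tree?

Count: 5 vertices, 5 edges.
Vertex 0 has neighbors [2, 3], degree = 2.
Handshaking lemma: 2 * 5 = 10.
A tree on 5 vertices has 4 edges. This graph has 5 edges (1 extra). Not a tree.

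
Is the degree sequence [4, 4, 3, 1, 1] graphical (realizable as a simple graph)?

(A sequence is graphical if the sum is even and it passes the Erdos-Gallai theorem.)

Sum of degrees = 13. Sum is odd, so the sequence is NOT graphical.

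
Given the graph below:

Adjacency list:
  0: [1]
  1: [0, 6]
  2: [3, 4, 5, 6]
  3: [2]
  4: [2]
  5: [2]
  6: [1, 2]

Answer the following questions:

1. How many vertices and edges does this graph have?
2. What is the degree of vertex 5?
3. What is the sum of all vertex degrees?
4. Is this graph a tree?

Count: 7 vertices, 6 edges.
Vertex 5 has neighbors [2], degree = 1.
Handshaking lemma: 2 * 6 = 12.
A graph is a tree iff it is connected and has exactly n-1 edges. This graph is connected (all 7 vertices in one component) and has 7-1 = 6 edges. It is a tree.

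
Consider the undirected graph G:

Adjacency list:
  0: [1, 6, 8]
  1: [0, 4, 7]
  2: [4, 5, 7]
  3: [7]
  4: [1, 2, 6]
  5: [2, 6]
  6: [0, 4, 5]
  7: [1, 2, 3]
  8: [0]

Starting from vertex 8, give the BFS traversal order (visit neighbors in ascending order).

BFS from vertex 8 (neighbors processed in ascending order):
Visit order: 8, 0, 1, 6, 4, 7, 5, 2, 3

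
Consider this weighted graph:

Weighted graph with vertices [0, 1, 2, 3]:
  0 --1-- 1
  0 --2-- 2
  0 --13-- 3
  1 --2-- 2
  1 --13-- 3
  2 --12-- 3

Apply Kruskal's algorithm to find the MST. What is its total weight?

Applying Kruskal's algorithm (sort edges by weight, add if no cycle):
  Add (0,1) w=1
  Add (0,2) w=2
  Skip (1,2) w=2 (creates cycle)
  Add (2,3) w=12
  Skip (0,3) w=13 (creates cycle)
  Skip (1,3) w=13 (creates cycle)
MST weight = 15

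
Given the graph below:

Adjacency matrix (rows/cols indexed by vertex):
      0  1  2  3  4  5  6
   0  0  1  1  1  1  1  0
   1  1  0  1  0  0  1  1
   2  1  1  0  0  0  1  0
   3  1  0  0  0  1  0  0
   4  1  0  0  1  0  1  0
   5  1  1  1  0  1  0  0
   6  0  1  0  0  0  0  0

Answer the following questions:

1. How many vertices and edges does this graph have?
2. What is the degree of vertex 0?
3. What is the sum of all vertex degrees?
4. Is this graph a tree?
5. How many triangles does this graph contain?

Count: 7 vertices, 11 edges.
Vertex 0 has neighbors [1, 2, 3, 4, 5], degree = 5.
Handshaking lemma: 2 * 11 = 22.
A tree on 7 vertices has 6 edges. This graph has 11 edges (5 extra). Not a tree.
Number of triangles = 6.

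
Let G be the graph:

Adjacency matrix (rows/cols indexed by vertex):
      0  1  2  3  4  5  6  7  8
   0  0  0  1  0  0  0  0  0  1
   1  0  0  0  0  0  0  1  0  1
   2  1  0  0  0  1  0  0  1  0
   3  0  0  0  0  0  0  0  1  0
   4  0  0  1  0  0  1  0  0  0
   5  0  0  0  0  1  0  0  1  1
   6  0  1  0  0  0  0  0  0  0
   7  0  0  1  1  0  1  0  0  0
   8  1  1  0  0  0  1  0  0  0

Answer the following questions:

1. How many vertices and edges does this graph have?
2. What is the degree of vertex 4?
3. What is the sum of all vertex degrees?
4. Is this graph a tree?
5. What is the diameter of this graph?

Count: 9 vertices, 10 edges.
Vertex 4 has neighbors [2, 5], degree = 2.
Handshaking lemma: 2 * 10 = 20.
A tree on 9 vertices has 8 edges. This graph has 10 edges (2 extra). Not a tree.
Diameter (longest shortest path) = 5.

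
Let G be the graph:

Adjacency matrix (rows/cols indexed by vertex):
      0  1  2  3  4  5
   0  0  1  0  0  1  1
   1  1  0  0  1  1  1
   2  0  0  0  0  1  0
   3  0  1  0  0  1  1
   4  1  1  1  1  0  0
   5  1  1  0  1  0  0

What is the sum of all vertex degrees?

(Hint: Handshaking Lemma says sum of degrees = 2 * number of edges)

Count edges: 9 edges.
By Handshaking Lemma: sum of degrees = 2 * 9 = 18.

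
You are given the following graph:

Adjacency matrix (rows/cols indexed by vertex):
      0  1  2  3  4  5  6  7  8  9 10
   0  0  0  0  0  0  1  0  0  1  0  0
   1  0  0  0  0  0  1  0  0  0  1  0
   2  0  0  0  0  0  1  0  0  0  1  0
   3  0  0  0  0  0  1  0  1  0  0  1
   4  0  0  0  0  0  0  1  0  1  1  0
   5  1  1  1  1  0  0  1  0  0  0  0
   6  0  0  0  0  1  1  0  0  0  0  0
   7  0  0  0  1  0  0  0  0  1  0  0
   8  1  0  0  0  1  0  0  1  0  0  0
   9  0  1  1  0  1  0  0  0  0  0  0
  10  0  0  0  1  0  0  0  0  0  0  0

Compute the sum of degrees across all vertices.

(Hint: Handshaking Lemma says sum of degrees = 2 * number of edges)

Count edges: 14 edges.
By Handshaking Lemma: sum of degrees = 2 * 14 = 28.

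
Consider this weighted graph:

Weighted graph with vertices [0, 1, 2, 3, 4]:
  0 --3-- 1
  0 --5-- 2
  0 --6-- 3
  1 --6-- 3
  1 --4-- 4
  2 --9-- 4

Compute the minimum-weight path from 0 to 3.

Using Dijkstra's algorithm from vertex 0:
Shortest path: 0 -> 3
Total weight: 6 = 6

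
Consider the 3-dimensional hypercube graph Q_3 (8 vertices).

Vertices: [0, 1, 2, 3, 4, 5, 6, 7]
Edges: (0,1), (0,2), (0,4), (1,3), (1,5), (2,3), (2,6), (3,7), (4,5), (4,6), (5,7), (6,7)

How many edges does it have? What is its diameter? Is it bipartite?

The 3-dimensional hypercube Q_3 has 8 vertices and each vertex has degree 3.
Total edges = 8 * 3 / 2 = 12.
Diameter = 3 (max Hamming distance between binary labels).
Hypercubes are bipartite (partition by parity of binary representation).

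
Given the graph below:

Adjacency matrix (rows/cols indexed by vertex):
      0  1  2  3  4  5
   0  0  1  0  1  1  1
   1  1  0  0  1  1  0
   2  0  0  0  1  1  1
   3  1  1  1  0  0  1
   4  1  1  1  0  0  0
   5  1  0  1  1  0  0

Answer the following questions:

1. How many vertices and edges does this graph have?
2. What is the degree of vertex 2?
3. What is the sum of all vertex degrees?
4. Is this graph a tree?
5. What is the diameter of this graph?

Count: 6 vertices, 10 edges.
Vertex 2 has neighbors [3, 4, 5], degree = 3.
Handshaking lemma: 2 * 10 = 20.
A tree on 6 vertices has 5 edges. This graph has 10 edges (5 extra). Not a tree.
Diameter (longest shortest path) = 2.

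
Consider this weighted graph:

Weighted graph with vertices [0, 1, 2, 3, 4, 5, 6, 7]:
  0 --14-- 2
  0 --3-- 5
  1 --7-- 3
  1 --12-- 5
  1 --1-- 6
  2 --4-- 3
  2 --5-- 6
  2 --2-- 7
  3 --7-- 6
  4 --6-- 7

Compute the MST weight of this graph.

Applying Kruskal's algorithm (sort edges by weight, add if no cycle):
  Add (1,6) w=1
  Add (2,7) w=2
  Add (0,5) w=3
  Add (2,3) w=4
  Add (2,6) w=5
  Add (4,7) w=6
  Skip (1,3) w=7 (creates cycle)
  Skip (3,6) w=7 (creates cycle)
  Add (1,5) w=12
  Skip (0,2) w=14 (creates cycle)
MST weight = 33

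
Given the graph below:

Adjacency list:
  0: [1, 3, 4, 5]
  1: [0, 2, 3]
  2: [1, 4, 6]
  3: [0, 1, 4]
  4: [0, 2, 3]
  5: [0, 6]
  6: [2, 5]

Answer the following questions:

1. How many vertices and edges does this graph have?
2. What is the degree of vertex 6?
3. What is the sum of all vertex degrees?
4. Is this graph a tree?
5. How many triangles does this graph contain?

Count: 7 vertices, 10 edges.
Vertex 6 has neighbors [2, 5], degree = 2.
Handshaking lemma: 2 * 10 = 20.
A tree on 7 vertices has 6 edges. This graph has 10 edges (4 extra). Not a tree.
Number of triangles = 2.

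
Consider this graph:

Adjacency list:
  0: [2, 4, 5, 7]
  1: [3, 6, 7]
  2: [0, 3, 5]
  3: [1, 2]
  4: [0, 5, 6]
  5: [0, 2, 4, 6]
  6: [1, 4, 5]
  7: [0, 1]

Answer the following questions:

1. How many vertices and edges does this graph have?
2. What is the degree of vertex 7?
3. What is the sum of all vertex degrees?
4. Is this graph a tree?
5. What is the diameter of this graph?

Count: 8 vertices, 12 edges.
Vertex 7 has neighbors [0, 1], degree = 2.
Handshaking lemma: 2 * 12 = 24.
A tree on 8 vertices has 7 edges. This graph has 12 edges (5 extra). Not a tree.
Diameter (longest shortest path) = 3.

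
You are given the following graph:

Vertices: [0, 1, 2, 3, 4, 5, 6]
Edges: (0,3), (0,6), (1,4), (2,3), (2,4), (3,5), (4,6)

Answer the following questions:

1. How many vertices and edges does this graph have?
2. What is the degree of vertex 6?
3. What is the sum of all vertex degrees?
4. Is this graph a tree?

Count: 7 vertices, 7 edges.
Vertex 6 has neighbors [0, 4], degree = 2.
Handshaking lemma: 2 * 7 = 14.
A tree on 7 vertices has 6 edges. This graph has 7 edges (1 extra). Not a tree.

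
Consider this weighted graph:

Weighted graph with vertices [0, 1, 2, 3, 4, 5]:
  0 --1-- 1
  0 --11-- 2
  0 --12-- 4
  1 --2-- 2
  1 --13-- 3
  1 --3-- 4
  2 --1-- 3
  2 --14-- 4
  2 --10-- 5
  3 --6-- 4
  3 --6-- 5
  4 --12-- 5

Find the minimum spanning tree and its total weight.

Applying Kruskal's algorithm (sort edges by weight, add if no cycle):
  Add (0,1) w=1
  Add (2,3) w=1
  Add (1,2) w=2
  Add (1,4) w=3
  Add (3,5) w=6
  Skip (3,4) w=6 (creates cycle)
  Skip (2,5) w=10 (creates cycle)
  Skip (0,2) w=11 (creates cycle)
  Skip (0,4) w=12 (creates cycle)
  Skip (4,5) w=12 (creates cycle)
  Skip (1,3) w=13 (creates cycle)
  Skip (2,4) w=14 (creates cycle)
MST weight = 13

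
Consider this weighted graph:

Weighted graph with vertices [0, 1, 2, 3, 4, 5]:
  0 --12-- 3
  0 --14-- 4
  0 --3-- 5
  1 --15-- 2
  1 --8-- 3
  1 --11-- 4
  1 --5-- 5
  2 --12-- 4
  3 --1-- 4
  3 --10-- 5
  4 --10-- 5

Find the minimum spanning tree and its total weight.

Applying Kruskal's algorithm (sort edges by weight, add if no cycle):
  Add (3,4) w=1
  Add (0,5) w=3
  Add (1,5) w=5
  Add (1,3) w=8
  Skip (3,5) w=10 (creates cycle)
  Skip (4,5) w=10 (creates cycle)
  Skip (1,4) w=11 (creates cycle)
  Skip (0,3) w=12 (creates cycle)
  Add (2,4) w=12
  Skip (0,4) w=14 (creates cycle)
  Skip (1,2) w=15 (creates cycle)
MST weight = 29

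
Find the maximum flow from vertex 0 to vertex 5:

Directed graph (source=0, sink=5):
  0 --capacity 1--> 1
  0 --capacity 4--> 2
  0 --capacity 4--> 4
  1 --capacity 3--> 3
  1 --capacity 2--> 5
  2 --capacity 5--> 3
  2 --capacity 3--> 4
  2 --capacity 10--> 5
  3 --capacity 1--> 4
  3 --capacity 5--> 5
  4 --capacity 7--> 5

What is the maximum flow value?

Computing max flow:
  Flow on (0->1): 1/1
  Flow on (0->2): 4/4
  Flow on (0->4): 4/4
  Flow on (1->5): 1/2
  Flow on (2->5): 4/10
  Flow on (4->5): 4/7
Maximum flow = 9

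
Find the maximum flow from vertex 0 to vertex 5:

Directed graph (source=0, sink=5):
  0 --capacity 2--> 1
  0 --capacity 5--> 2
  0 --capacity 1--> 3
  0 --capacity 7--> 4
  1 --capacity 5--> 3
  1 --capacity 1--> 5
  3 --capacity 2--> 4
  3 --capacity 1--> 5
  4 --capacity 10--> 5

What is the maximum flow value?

Computing max flow:
  Flow on (0->1): 2/2
  Flow on (0->3): 1/1
  Flow on (0->4): 7/7
  Flow on (1->3): 1/5
  Flow on (1->5): 1/1
  Flow on (3->4): 1/2
  Flow on (3->5): 1/1
  Flow on (4->5): 8/10
Maximum flow = 10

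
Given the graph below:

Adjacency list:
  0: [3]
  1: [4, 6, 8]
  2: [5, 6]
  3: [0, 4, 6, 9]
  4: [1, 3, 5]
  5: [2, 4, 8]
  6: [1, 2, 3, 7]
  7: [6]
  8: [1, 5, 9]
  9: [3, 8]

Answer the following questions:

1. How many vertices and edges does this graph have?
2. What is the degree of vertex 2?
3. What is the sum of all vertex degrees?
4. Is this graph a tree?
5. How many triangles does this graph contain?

Count: 10 vertices, 13 edges.
Vertex 2 has neighbors [5, 6], degree = 2.
Handshaking lemma: 2 * 13 = 26.
A tree on 10 vertices has 9 edges. This graph has 13 edges (4 extra). Not a tree.
Number of triangles = 0.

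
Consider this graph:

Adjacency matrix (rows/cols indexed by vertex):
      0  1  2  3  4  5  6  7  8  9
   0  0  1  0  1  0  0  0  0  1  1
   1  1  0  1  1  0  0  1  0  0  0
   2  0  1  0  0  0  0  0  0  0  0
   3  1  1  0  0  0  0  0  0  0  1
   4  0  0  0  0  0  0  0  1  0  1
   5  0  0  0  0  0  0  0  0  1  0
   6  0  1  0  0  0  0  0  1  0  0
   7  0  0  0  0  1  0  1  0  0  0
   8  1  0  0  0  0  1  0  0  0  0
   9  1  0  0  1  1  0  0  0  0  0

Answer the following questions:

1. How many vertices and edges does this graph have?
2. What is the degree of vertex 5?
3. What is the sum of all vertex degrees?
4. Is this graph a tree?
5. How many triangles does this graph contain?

Count: 10 vertices, 12 edges.
Vertex 5 has neighbors [8], degree = 1.
Handshaking lemma: 2 * 12 = 24.
A tree on 10 vertices has 9 edges. This graph has 12 edges (3 extra). Not a tree.
Number of triangles = 2.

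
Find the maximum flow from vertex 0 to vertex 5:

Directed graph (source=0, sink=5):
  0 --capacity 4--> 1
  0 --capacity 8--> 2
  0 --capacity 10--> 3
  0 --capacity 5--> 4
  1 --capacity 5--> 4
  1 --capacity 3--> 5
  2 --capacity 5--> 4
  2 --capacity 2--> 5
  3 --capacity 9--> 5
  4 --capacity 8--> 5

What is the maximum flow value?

Computing max flow:
  Flow on (0->1): 3/4
  Flow on (0->2): 7/8
  Flow on (0->3): 9/10
  Flow on (0->4): 3/5
  Flow on (1->5): 3/3
  Flow on (2->4): 5/5
  Flow on (2->5): 2/2
  Flow on (3->5): 9/9
  Flow on (4->5): 8/8
Maximum flow = 22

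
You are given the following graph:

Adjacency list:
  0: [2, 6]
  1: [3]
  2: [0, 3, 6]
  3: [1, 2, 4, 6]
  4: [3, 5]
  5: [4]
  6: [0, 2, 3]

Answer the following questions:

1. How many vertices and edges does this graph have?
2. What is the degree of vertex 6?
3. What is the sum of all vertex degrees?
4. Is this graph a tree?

Count: 7 vertices, 8 edges.
Vertex 6 has neighbors [0, 2, 3], degree = 3.
Handshaking lemma: 2 * 8 = 16.
A tree on 7 vertices has 6 edges. This graph has 8 edges (2 extra). Not a tree.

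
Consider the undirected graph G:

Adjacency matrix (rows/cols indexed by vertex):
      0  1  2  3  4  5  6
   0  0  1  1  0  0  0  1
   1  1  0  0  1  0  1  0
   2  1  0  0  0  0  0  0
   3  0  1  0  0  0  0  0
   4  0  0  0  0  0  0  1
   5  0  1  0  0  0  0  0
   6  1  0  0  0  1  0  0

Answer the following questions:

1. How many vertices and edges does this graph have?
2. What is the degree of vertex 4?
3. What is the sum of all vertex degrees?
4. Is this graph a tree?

Count: 7 vertices, 6 edges.
Vertex 4 has neighbors [6], degree = 1.
Handshaking lemma: 2 * 6 = 12.
A graph is a tree iff it is connected and has exactly n-1 edges. This graph is connected (all 7 vertices in one component) and has 7-1 = 6 edges. It is a tree.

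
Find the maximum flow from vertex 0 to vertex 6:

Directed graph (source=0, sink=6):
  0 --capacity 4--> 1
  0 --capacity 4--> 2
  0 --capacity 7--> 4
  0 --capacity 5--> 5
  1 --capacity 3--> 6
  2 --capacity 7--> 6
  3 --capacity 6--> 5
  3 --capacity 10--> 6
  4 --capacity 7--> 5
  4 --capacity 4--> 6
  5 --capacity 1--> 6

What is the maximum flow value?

Computing max flow:
  Flow on (0->1): 3/4
  Flow on (0->2): 4/4
  Flow on (0->4): 4/7
  Flow on (0->5): 1/5
  Flow on (1->6): 3/3
  Flow on (2->6): 4/7
  Flow on (4->6): 4/4
  Flow on (5->6): 1/1
Maximum flow = 12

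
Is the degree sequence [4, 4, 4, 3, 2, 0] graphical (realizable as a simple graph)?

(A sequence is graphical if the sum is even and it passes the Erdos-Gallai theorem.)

Sum of degrees = 17. Sum is odd, so the sequence is NOT graphical.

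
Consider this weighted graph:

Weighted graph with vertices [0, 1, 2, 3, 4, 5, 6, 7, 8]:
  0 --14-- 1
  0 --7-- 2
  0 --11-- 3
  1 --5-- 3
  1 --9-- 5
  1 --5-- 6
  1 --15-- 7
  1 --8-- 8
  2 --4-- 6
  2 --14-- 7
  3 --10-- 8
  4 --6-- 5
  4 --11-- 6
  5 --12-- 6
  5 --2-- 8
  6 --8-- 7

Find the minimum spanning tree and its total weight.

Applying Kruskal's algorithm (sort edges by weight, add if no cycle):
  Add (5,8) w=2
  Add (2,6) w=4
  Add (1,3) w=5
  Add (1,6) w=5
  Add (4,5) w=6
  Add (0,2) w=7
  Add (1,8) w=8
  Add (6,7) w=8
  Skip (1,5) w=9 (creates cycle)
  Skip (3,8) w=10 (creates cycle)
  Skip (0,3) w=11 (creates cycle)
  Skip (4,6) w=11 (creates cycle)
  Skip (5,6) w=12 (creates cycle)
  Skip (0,1) w=14 (creates cycle)
  Skip (2,7) w=14 (creates cycle)
  Skip (1,7) w=15 (creates cycle)
MST weight = 45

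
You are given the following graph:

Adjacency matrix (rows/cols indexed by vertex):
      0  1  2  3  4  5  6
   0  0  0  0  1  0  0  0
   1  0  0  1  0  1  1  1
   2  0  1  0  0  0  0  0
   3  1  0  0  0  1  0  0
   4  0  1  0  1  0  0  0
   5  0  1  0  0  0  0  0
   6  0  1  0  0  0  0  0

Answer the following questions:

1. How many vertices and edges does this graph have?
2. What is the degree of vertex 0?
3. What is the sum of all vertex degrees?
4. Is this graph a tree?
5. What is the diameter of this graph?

Count: 7 vertices, 6 edges.
Vertex 0 has neighbors [3], degree = 1.
Handshaking lemma: 2 * 6 = 12.
A graph is a tree iff it is connected and has exactly n-1 edges. This graph is connected (all 7 vertices in one component) and has 7-1 = 6 edges. It is a tree.
Diameter (longest shortest path) = 4.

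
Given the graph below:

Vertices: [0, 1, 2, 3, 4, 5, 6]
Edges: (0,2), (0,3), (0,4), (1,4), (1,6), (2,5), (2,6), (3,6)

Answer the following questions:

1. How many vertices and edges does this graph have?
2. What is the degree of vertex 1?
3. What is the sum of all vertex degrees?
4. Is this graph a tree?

Count: 7 vertices, 8 edges.
Vertex 1 has neighbors [4, 6], degree = 2.
Handshaking lemma: 2 * 8 = 16.
A tree on 7 vertices has 6 edges. This graph has 8 edges (2 extra). Not a tree.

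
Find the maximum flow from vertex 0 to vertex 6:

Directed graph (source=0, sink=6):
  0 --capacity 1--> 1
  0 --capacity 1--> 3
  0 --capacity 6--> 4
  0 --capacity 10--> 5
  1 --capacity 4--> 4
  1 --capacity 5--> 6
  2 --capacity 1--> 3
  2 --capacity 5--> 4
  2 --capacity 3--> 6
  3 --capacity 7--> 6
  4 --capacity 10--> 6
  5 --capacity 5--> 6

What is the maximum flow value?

Computing max flow:
  Flow on (0->1): 1/1
  Flow on (0->3): 1/1
  Flow on (0->4): 6/6
  Flow on (0->5): 5/10
  Flow on (1->6): 1/5
  Flow on (3->6): 1/7
  Flow on (4->6): 6/10
  Flow on (5->6): 5/5
Maximum flow = 13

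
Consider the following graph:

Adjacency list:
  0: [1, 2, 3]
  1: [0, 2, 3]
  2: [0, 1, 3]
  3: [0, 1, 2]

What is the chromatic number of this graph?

The graph has a maximum clique of size 4 (lower bound on chromatic number).
A valid 4-coloring: {0: 0, 1: 1, 2: 2, 3: 3}.
Chromatic number = 4.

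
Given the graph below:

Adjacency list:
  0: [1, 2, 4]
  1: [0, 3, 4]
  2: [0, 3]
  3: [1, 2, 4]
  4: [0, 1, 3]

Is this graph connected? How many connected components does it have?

Checking connectivity: the graph has 1 connected component(s).
All vertices are reachable from each other. The graph IS connected.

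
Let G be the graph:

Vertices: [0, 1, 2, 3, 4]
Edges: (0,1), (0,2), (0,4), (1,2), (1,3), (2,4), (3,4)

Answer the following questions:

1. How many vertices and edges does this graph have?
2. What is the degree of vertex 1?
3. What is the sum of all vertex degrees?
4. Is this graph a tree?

Count: 5 vertices, 7 edges.
Vertex 1 has neighbors [0, 2, 3], degree = 3.
Handshaking lemma: 2 * 7 = 14.
A tree on 5 vertices has 4 edges. This graph has 7 edges (3 extra). Not a tree.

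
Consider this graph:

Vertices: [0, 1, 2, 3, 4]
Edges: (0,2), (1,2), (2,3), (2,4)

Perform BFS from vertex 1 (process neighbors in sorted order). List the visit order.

BFS from vertex 1 (neighbors processed in ascending order):
Visit order: 1, 2, 0, 3, 4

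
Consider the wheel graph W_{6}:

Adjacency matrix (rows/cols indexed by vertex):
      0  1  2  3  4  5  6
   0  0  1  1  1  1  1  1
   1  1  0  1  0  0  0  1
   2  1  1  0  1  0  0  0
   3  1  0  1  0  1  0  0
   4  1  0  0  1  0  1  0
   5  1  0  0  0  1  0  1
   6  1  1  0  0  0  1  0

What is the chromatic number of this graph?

W_{6} = C_{6} plus a hub adjacent to every cycle vertex.
The outer cycle needs 2 colors (even cycle); the hub is adjacent to all of them so needs a fresh color.
Chromatic number = 2 + 1 = 3.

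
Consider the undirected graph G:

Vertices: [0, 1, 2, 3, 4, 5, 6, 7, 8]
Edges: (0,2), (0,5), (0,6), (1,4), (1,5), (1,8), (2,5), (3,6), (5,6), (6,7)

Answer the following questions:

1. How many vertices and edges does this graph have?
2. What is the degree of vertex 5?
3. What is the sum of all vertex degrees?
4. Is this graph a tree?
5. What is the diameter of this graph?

Count: 9 vertices, 10 edges.
Vertex 5 has neighbors [0, 1, 2, 6], degree = 4.
Handshaking lemma: 2 * 10 = 20.
A tree on 9 vertices has 8 edges. This graph has 10 edges (2 extra). Not a tree.
Diameter (longest shortest path) = 4.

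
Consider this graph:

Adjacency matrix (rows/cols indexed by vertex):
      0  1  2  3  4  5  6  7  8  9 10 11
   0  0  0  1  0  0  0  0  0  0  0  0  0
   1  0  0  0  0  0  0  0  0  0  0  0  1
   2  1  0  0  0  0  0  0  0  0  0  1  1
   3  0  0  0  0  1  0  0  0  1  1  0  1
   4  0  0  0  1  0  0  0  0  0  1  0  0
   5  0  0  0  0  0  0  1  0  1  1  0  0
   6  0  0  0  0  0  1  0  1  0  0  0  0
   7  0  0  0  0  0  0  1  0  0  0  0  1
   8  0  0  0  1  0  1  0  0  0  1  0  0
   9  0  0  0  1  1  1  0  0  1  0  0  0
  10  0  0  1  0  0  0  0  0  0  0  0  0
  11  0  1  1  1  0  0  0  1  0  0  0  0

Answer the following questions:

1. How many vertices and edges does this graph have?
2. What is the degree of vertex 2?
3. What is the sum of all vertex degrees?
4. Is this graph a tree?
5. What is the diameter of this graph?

Count: 12 vertices, 15 edges.
Vertex 2 has neighbors [0, 10, 11], degree = 3.
Handshaking lemma: 2 * 15 = 30.
A tree on 12 vertices has 11 edges. This graph has 15 edges (4 extra). Not a tree.
Diameter (longest shortest path) = 5.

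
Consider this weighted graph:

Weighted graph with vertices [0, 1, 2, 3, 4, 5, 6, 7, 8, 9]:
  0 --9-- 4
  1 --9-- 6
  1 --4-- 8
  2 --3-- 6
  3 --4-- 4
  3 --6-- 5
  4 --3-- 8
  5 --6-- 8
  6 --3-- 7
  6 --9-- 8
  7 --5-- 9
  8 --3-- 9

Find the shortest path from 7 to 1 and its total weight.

Using Dijkstra's algorithm from vertex 7:
Shortest path: 7 -> 6 -> 1
Total weight: 3 + 9 = 12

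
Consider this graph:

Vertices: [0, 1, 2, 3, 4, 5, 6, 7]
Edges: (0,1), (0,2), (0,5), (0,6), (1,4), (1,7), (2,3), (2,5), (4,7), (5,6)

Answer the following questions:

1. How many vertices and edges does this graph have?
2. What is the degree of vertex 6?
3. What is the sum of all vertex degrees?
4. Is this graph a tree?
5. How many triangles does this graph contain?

Count: 8 vertices, 10 edges.
Vertex 6 has neighbors [0, 5], degree = 2.
Handshaking lemma: 2 * 10 = 20.
A tree on 8 vertices has 7 edges. This graph has 10 edges (3 extra). Not a tree.
Number of triangles = 3.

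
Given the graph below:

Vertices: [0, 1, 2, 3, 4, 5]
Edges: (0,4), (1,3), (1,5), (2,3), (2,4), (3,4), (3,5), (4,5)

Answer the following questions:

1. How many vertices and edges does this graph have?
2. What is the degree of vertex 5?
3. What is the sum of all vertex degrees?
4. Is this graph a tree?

Count: 6 vertices, 8 edges.
Vertex 5 has neighbors [1, 3, 4], degree = 3.
Handshaking lemma: 2 * 8 = 16.
A tree on 6 vertices has 5 edges. This graph has 8 edges (3 extra). Not a tree.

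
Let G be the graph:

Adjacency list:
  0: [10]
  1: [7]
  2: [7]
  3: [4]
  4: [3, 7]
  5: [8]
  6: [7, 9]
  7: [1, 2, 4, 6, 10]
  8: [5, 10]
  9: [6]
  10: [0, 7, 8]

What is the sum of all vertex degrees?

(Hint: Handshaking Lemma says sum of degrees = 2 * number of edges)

Count edges: 10 edges.
By Handshaking Lemma: sum of degrees = 2 * 10 = 20.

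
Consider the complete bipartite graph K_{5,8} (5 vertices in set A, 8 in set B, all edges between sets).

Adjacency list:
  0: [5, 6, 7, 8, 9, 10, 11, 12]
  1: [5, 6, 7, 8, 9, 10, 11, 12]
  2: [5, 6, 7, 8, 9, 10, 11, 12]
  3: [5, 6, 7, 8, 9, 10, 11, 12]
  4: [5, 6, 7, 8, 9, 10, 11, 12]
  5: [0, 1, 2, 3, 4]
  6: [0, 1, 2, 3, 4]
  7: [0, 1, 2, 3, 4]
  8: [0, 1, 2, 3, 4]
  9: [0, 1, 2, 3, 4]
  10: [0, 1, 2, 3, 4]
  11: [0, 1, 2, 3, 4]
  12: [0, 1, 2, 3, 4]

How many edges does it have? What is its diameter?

K_{5,8} has 5 * 8 = 40 edges.
Any vertex reaches any opposite-side vertex in 1 step; same-side vertices reach in 2 steps via any opposite-side vertex.
Diameter = 2.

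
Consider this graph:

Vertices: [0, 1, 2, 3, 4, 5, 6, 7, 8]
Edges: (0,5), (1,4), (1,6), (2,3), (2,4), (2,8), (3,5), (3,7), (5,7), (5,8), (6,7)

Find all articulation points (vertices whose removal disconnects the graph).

An articulation point is a vertex whose removal disconnects the graph.
Articulation points: [5]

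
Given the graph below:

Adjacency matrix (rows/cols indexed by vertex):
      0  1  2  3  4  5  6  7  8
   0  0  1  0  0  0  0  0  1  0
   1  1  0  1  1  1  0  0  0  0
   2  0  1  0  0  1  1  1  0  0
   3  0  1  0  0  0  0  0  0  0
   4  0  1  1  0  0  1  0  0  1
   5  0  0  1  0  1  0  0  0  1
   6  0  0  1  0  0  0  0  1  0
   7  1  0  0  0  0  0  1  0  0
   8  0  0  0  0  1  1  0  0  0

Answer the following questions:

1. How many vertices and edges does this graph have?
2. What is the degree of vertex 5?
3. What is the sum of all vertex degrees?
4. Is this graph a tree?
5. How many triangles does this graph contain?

Count: 9 vertices, 12 edges.
Vertex 5 has neighbors [2, 4, 8], degree = 3.
Handshaking lemma: 2 * 12 = 24.
A tree on 9 vertices has 8 edges. This graph has 12 edges (4 extra). Not a tree.
Number of triangles = 3.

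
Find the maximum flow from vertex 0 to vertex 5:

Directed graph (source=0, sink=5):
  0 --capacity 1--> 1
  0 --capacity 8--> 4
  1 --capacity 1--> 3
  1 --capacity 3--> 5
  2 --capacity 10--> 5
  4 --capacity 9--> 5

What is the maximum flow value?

Computing max flow:
  Flow on (0->1): 1/1
  Flow on (0->4): 8/8
  Flow on (1->5): 1/3
  Flow on (4->5): 8/9
Maximum flow = 9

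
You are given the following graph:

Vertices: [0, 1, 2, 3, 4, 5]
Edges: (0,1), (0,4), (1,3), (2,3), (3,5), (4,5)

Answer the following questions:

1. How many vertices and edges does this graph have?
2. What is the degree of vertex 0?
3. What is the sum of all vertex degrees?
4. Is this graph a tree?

Count: 6 vertices, 6 edges.
Vertex 0 has neighbors [1, 4], degree = 2.
Handshaking lemma: 2 * 6 = 12.
A tree on 6 vertices has 5 edges. This graph has 6 edges (1 extra). Not a tree.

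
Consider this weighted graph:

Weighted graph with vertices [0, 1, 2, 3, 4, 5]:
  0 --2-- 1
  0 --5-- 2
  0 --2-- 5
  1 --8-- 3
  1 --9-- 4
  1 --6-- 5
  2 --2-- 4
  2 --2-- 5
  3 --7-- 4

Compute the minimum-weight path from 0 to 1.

Using Dijkstra's algorithm from vertex 0:
Shortest path: 0 -> 1
Total weight: 2 = 2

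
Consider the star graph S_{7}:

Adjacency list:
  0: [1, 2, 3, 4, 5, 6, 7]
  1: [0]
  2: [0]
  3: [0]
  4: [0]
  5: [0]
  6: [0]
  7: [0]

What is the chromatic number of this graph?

S_{7} has one hub adjacent to 7 leaves; leaves are pairwise non-adjacent.
Color the hub 0 and every leaf 1.
Chromatic number = 2.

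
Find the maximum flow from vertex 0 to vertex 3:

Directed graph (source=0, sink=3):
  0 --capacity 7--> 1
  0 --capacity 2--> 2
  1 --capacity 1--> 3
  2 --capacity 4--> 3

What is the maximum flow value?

Computing max flow:
  Flow on (0->1): 1/7
  Flow on (0->2): 2/2
  Flow on (1->3): 1/1
  Flow on (2->3): 2/4
Maximum flow = 3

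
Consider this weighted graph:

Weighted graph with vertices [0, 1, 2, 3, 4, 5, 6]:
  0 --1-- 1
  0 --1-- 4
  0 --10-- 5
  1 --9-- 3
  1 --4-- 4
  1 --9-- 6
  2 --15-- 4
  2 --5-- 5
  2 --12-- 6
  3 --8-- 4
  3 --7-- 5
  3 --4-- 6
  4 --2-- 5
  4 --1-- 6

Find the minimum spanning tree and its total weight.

Applying Kruskal's algorithm (sort edges by weight, add if no cycle):
  Add (0,4) w=1
  Add (0,1) w=1
  Add (4,6) w=1
  Add (4,5) w=2
  Skip (1,4) w=4 (creates cycle)
  Add (3,6) w=4
  Add (2,5) w=5
  Skip (3,5) w=7 (creates cycle)
  Skip (3,4) w=8 (creates cycle)
  Skip (1,3) w=9 (creates cycle)
  Skip (1,6) w=9 (creates cycle)
  Skip (0,5) w=10 (creates cycle)
  Skip (2,6) w=12 (creates cycle)
  Skip (2,4) w=15 (creates cycle)
MST weight = 14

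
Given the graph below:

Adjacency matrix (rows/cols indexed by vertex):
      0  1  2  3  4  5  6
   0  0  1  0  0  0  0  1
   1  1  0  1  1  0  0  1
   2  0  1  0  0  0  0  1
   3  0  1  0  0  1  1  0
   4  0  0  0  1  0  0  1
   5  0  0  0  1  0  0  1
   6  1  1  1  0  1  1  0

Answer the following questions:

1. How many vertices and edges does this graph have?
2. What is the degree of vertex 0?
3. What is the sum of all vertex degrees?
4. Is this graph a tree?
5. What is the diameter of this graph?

Count: 7 vertices, 10 edges.
Vertex 0 has neighbors [1, 6], degree = 2.
Handshaking lemma: 2 * 10 = 20.
A tree on 7 vertices has 6 edges. This graph has 10 edges (4 extra). Not a tree.
Diameter (longest shortest path) = 2.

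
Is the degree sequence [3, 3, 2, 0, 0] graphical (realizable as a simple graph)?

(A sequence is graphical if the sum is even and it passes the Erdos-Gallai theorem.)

Sum of degrees = 8. Sum is even but fails Erdos-Gallai. The sequence is NOT graphical.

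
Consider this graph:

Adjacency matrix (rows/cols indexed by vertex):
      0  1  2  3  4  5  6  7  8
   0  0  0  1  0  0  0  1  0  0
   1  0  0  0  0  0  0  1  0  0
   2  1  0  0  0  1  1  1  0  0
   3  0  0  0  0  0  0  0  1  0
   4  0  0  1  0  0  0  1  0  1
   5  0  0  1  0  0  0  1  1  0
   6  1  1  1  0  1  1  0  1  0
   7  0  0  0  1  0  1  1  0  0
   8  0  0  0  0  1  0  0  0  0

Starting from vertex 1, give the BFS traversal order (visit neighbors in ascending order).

BFS from vertex 1 (neighbors processed in ascending order):
Visit order: 1, 6, 0, 2, 4, 5, 7, 8, 3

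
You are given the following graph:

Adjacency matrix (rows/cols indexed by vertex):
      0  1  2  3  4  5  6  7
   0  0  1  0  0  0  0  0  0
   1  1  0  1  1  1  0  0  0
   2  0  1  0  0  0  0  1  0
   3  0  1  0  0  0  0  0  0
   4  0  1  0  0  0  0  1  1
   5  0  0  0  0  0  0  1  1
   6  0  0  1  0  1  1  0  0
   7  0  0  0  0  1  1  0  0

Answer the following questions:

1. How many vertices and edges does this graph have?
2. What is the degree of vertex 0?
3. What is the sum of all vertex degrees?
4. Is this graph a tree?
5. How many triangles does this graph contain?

Count: 8 vertices, 9 edges.
Vertex 0 has neighbors [1], degree = 1.
Handshaking lemma: 2 * 9 = 18.
A tree on 8 vertices has 7 edges. This graph has 9 edges (2 extra). Not a tree.
Number of triangles = 0.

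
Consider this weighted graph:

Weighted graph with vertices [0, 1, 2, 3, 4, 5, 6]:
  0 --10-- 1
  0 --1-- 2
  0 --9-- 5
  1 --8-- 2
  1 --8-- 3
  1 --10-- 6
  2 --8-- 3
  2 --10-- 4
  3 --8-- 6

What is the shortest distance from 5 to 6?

Using Dijkstra's algorithm from vertex 5:
Shortest path: 5 -> 0 -> 2 -> 3 -> 6
Total weight: 9 + 1 + 8 + 8 = 26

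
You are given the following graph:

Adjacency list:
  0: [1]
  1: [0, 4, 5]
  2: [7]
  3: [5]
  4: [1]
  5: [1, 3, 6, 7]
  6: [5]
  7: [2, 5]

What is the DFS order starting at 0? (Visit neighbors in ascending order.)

DFS from vertex 0 (neighbors processed in ascending order):
Visit order: 0, 1, 4, 5, 3, 6, 7, 2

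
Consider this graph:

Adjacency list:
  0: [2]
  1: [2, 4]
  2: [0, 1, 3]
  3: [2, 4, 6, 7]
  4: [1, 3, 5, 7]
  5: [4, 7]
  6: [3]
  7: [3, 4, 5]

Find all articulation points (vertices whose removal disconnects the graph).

An articulation point is a vertex whose removal disconnects the graph.
Articulation points: [2, 3]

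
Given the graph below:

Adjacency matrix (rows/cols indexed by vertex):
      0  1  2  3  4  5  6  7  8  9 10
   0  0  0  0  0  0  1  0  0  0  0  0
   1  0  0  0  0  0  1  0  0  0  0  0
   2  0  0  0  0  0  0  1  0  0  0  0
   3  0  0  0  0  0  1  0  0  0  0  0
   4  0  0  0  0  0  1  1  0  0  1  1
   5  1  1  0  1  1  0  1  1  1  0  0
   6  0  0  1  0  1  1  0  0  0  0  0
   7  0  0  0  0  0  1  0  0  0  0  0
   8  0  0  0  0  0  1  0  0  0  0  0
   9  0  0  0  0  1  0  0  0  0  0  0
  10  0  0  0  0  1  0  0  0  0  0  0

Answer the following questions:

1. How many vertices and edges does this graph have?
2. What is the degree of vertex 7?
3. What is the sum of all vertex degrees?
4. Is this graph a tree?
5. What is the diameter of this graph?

Count: 11 vertices, 11 edges.
Vertex 7 has neighbors [5], degree = 1.
Handshaking lemma: 2 * 11 = 22.
A tree on 11 vertices has 10 edges. This graph has 11 edges (1 extra). Not a tree.
Diameter (longest shortest path) = 3.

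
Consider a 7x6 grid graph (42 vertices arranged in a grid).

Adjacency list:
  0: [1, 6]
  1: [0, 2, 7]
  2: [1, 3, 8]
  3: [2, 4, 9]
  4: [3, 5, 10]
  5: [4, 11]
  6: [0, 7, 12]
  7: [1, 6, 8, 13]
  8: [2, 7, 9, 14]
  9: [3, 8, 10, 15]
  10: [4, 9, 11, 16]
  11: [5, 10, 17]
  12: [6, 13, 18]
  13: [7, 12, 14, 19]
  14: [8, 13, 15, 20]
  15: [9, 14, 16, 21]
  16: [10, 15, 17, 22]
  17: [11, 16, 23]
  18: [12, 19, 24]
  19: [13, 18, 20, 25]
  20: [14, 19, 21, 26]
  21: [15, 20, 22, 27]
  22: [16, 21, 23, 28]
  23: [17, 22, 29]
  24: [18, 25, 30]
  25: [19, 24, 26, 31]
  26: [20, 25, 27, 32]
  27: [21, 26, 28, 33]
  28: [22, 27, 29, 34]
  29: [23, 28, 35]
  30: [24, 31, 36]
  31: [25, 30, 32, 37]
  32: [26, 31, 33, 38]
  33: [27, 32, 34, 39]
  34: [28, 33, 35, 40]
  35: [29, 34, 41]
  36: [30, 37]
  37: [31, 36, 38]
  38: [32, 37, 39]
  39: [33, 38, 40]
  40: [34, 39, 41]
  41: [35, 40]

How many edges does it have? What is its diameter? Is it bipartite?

A 7x6 grid has 36 vertical edges and 35 horizontal edges.
Total edges = 36 + 35 = 71.
Diameter = (7-1) + (6-1) = 11 (corner to opposite corner).
Grid graphs are bipartite (checkerboard coloring).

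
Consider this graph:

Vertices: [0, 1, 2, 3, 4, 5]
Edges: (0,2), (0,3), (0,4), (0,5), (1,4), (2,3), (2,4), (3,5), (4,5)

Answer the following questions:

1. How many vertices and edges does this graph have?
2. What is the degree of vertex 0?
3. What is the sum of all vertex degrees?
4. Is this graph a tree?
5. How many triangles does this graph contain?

Count: 6 vertices, 9 edges.
Vertex 0 has neighbors [2, 3, 4, 5], degree = 4.
Handshaking lemma: 2 * 9 = 18.
A tree on 6 vertices has 5 edges. This graph has 9 edges (4 extra). Not a tree.
Number of triangles = 4.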